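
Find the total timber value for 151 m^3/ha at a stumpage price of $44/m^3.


Value = 151 * 44 = $6644/ha

$6644/ha


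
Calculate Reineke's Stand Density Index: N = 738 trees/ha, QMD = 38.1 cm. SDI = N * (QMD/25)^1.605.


QMD/25 = 38.1/25 = 1.524
(1.524)^1.605 = exp(1.605 * ln(1.524)) = exp(1.605 * 0.421338) = exp(0.676247) = 1.96648
SDI = 738 * 1.96648 = 1451.26 ≈ 1451

1451


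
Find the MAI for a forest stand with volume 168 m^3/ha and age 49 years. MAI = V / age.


MAI = 168 / 49 = 3.4286 ≈ 3.43 m^3/ha/yr

3.43 m^3/ha/yr


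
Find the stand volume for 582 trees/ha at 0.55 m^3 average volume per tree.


V_stand = 582 * 0.55 = 320.1 m^3/ha

320.1 m^3/ha


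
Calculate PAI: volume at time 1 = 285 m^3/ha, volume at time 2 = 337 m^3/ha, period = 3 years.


PAI = (V2 - V1) / period = (337 - 285) / 3 = 52 / 3 = 17.3333 ≈ 17.33 m^3/ha/yr

17.33 m^3/ha/yr


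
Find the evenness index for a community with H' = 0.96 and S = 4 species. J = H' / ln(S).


ln(4) = 1.38629
J = H' / ln(S) = 0.96 / 1.38629 = 0.692496 ≈ 0.6925

0.6925


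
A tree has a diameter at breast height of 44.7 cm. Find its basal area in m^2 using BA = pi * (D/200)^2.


D/200 = 44.7/200 = 0.2235 m
(D/200)^2 = 0.2235^2 = 0.04995225
BA = 3.141593 * 0.04995225 = 0.156930 ≈ 0.1569 m^2

0.1569 m^2


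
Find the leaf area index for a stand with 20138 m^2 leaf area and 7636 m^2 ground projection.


LAI = 20138 / 7636 = 2.6372 ≈ 2.64

2.64


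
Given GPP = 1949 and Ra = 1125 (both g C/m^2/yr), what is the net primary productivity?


NPP = GPP - Ra = 1949 - 1125 = 824 g C/m^2/yr

824 g C/m^2/yr


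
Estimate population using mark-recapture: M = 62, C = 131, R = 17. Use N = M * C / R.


N = M * C / R = 62 * 131 / 17 = 8122 / 17 = 477.76 ≈ 478

478 individuals


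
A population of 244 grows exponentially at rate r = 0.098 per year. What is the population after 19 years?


r*t = 0.098 * 19 = 1.862
exp(1.862) = 6.43660
N = 244 * 6.43660 = 1570.53 ≈ 1571

1571


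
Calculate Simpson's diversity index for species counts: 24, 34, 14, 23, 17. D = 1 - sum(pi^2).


Total N = 24 + 34 + 14 + 23 + 17 = 112
Per-species terms:
  p = 24/112 = 0.214286; p^2 = 0.214286^2 = 0.045918
  p = 34/112 = 0.303571; p^2 = 0.303571^2 = 0.092155
  p = 14/112 = 0.125000; p^2 = 0.125000^2 = 0.015625
  p = 23/112 = 0.205357; p^2 = 0.205357^2 = 0.042171
  p = 17/112 = 0.151786; p^2 = 0.151786^2 = 0.023039
sum(p^2) = 0.045918 + 0.092155 + 0.015625 + 0.042171 + 0.023039 = 0.218908
D = 1 - 0.218908 = 0.781092 ≈ 0.7811

0.7811


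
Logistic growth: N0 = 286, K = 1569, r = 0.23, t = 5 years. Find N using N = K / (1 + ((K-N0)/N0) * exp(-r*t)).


(K - N0)/N0 = (1569 - 286)/286 = 1283/286 = 4.48601
r*t = 0.23 * 5 = 1.15; exp(-1.15) = 0.316637
4.48601 * 0.316637 = 1.42044
1 + 1.42044 = 2.42044
N = 1569 / 2.42044 = 648.229 ≈ 648

648


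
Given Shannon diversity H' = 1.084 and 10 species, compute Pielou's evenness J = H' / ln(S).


ln(10) = 2.30259
J = H' / ln(S) = 1.084 / 2.30259 = 0.470774 ≈ 0.4708

0.4708


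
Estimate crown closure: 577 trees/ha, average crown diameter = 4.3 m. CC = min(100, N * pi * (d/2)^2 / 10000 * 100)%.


(d/2)^2 = (4.3/2)^2 = 2.15^2 = 4.6225
Crown area = 3.141593 * 4.6225 = 14.5220 m^2
N * area / 10000 * 100 = 577 * 14.5220 / 10000 * 100 = 83.7919
CC = min(100, 83.7919) = 83.7919 ≈ 83.8%

83.8%


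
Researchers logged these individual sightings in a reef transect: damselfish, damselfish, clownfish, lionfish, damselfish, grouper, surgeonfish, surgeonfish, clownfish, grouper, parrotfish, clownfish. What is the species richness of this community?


Total individuals logged = 12
Distinct species (count of individuals): damselfish (3), clownfish (3), lionfish (1), grouper (2), surgeonfish (2), parrotfish (1)
Species richness = number of distinct species = 6

6


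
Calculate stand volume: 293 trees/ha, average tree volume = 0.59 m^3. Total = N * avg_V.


V_stand = 293 * 0.59 = 172.87 ≈ 172.9 m^3/ha

172.9 m^3/ha


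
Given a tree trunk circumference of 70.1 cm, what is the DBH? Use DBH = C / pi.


DBH = C / pi = 70.1 / 3.141593 = 22.3135 ≈ 22.31 cm

22.31 cm


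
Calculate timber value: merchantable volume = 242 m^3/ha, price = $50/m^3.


Value = 242 * 50 = $12100/ha

$12100/ha


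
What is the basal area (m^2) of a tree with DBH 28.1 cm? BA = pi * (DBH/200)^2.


D/200 = 28.1/200 = 0.1405 m
(D/200)^2 = 0.1405^2 = 0.01974025
BA = 3.141593 * 0.01974025 = 0.0620158 ≈ 0.0620 m^2

0.0620 m^2


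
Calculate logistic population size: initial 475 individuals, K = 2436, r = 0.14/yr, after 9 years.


(K - N0)/N0 = (2436 - 475)/475 = 1961/475 = 4.12842
r*t = 0.14 * 9 = 1.26; exp(-1.26) = 0.283654
4.12842 * 0.283654 = 1.17104
1 + 1.17104 = 2.17104
N = 2436 / 2.17104 = 1122.04 ≈ 1122

1122


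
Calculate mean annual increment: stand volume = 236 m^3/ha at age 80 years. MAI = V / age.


MAI = 236 / 80 = 2.95 m^3/ha/yr

2.95 m^3/ha/yr


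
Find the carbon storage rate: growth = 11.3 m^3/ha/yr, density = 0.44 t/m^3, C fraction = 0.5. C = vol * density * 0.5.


C = 11.3 * 0.44 * 0.5 = 2.486 ≈ 2.49 t C/ha/yr

2.49 t C/ha/yr


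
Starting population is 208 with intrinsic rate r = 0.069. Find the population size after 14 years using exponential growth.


r*t = 0.069 * 14 = 0.966
exp(0.966) = 2.62741
N = 208 * 2.62741 = 546.501 ≈ 547

547


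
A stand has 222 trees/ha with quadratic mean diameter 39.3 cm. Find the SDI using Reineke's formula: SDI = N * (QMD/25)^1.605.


QMD/25 = 39.3/25 = 1.572
(1.572)^1.605 = exp(1.605 * ln(1.572)) = exp(1.605 * 0.452349) = exp(0.726020) = 2.06684
SDI = 222 * 2.06684 = 458.838 ≈ 459

459


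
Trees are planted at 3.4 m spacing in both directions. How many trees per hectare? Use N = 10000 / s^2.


N = 10000 / 3.4^2 = 10000 / 11.56 = 865.052 ≈ 865 trees/ha

865 trees/ha


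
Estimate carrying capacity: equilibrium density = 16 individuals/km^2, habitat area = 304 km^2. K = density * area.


K = 16 * 304 = 4864 individuals

4864 individuals


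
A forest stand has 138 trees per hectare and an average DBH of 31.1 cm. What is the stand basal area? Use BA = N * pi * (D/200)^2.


(D/200)^2 = (31.1/200)^2 = 0.1555^2 = 0.02418025
Individual BA = 3.141593 * 0.02418025 = 0.0759645 m^2
Stand BA = 138 * 0.0759645 = 10.4831 ≈ 10.48 m^2/ha

10.48 m^2/ha


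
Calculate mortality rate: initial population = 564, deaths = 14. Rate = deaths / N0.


Mortality rate = 14 / 564 = 0.024823 ≈ 0.0248

0.0248


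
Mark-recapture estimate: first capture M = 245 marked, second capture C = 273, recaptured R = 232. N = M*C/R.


N = M * C / R = 245 * 273 / 232 = 66885 / 232 = 288.30 ≈ 288

288 individuals


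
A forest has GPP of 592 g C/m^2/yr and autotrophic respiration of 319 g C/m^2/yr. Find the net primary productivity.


NPP = GPP - Ra = 592 - 319 = 273 g C/m^2/yr

273 g C/m^2/yr


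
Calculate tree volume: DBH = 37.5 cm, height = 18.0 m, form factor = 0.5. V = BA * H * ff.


(D/200)^2 = (37.5/200)^2 = 0.1875^2 = 0.03515625
BA = 3.141593 * 0.03515625 = 0.110447 m^2
V = 0.110447 * 18.0 * 0.5 = 0.994023 ≈ 0.994 m^3

0.994 m^3


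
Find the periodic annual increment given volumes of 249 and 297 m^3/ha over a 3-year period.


PAI = (V2 - V1) / period = (297 - 249) / 3 = 48 / 3 = 16.00 m^3/ha/yr

16.00 m^3/ha/yr


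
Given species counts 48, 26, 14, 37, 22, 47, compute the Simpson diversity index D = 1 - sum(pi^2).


Total N = 48 + 26 + 14 + 37 + 22 + 47 = 194
Per-species terms:
  p = 48/194 = 0.247423; p^2 = 0.247423^2 = 0.061218
  p = 26/194 = 0.134021; p^2 = 0.134021^2 = 0.017962
  p = 14/194 = 0.072165; p^2 = 0.072165^2 = 0.005208
  p = 37/194 = 0.190722; p^2 = 0.190722^2 = 0.036375
  p = 22/194 = 0.113402; p^2 = 0.113402^2 = 0.012860
  p = 47/194 = 0.242268; p^2 = 0.242268^2 = 0.058694
sum(p^2) = 0.061218 + 0.017962 + 0.005208 + 0.036375 + 0.012860 + 0.058694 = 0.192317
D = 1 - 0.192317 = 0.807683 ≈ 0.8077

0.8077


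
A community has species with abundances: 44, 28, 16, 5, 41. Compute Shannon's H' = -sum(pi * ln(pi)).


Total N = 44 + 28 + 16 + 5 + 41 = 134
Per-species terms:
  p = 44/134 = 0.328358; ln(p) = -1.113651; p*ln(p) = 0.328358 * (-1.113651) = -0.365676
  p = 28/134 = 0.208955; ln(p) = -1.565636; p*ln(p) = 0.208955 * (-1.565636) = -0.327147
  p = 16/134 = 0.119403; ln(p) = -2.125251; p*ln(p) = 0.119403 * (-2.125251) = -0.253761
  p = 5/134 = 0.037313; ln(p) = -3.288413; p*ln(p) = 0.037313 * (-3.288413) = -0.122701
  p = 41/134 = 0.305970; ln(p) = -1.184268; p*ln(p) = 0.305970 * (-1.184268) = -0.362350
sum(p*ln(p)) = (-0.365676) + (-0.327147) + (-0.253761) + (-0.122701) + (-0.362350) = -1.431635
H' = -(-1.431635) = 1.431635 ≈ 1.4316

1.4316


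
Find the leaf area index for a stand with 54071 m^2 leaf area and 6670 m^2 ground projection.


LAI = 54071 / 6670 = 8.1066 ≈ 8.11

8.11


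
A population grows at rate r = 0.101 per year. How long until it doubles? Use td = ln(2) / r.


td = ln(2) / 0.101 = 0.693147 / 0.101 = 6.86284 ≈ 6.9 years

6.9 years


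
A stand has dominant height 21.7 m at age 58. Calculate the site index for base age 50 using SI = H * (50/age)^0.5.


50/58 = 0.862069
(0.862069)^0.5 = 0.928477
SI = 21.7 * 0.928477 = 20.1480 ≈ 20.1 m

20.1 m


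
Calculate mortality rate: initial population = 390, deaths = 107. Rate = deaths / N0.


Mortality rate = 107 / 390 = 0.274359 ≈ 0.2744

0.2744


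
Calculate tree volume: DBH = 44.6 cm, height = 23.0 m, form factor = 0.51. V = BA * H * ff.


(D/200)^2 = (44.6/200)^2 = 0.223^2 = 0.049729
BA = 3.141593 * 0.049729 = 0.156228 m^2
V = 0.156228 * 23.0 * 0.51 = 1.83255 ≈ 1.833 m^3

1.833 m^3


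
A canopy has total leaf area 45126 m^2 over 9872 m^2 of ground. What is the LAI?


LAI = 45126 / 9872 = 4.5711 ≈ 4.57

4.57


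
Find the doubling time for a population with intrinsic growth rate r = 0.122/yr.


td = ln(2) / 0.122 = 0.693147 / 0.122 = 5.68153 ≈ 5.7 years

5.7 years


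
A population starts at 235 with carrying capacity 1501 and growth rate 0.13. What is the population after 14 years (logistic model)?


(K - N0)/N0 = (1501 - 235)/235 = 1266/235 = 5.38723
r*t = 0.13 * 14 = 1.82; exp(-1.82) = 0.162026
5.38723 * 0.162026 = 0.872871
1 + 0.872871 = 1.87287
N = 1501 / 1.87287 = 801.444 ≈ 801

801


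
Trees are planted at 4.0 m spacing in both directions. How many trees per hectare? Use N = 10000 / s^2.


N = 10000 / 4.0^2 = 10000 / 16 = 625.000 ≈ 625 trees/ha

625 trees/ha


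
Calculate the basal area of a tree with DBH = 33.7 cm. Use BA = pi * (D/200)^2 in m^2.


D/200 = 33.7/200 = 0.1685 m
(D/200)^2 = 0.1685^2 = 0.02839225
BA = 3.141593 * 0.02839225 = 0.0891969 ≈ 0.0892 m^2

0.0892 m^2


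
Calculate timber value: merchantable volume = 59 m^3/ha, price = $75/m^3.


Value = 59 * 75 = $4425/ha

$4425/ha


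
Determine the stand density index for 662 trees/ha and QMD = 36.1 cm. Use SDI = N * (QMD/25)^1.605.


QMD/25 = 36.1/25 = 1.444
(1.444)^1.605 = exp(1.605 * ln(1.444)) = exp(1.605 * 0.367417) = exp(0.589704) = 1.80345
SDI = 662 * 1.80345 = 1193.88 ≈ 1194

1194


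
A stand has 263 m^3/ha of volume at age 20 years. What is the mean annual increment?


MAI = 263 / 20 = 13.15 m^3/ha/yr

13.15 m^3/ha/yr


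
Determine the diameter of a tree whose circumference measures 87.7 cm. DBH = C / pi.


DBH = C / pi = 87.7 / 3.141593 = 27.9158 ≈ 27.92 cm

27.92 cm


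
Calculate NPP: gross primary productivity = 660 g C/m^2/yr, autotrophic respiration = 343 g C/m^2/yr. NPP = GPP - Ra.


NPP = GPP - Ra = 660 - 343 = 317 g C/m^2/yr

317 g C/m^2/yr


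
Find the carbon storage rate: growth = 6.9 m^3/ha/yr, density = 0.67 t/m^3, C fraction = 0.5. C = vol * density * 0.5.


C = 6.9 * 0.67 * 0.5 = 2.3115 ≈ 2.31 t C/ha/yr

2.31 t C/ha/yr


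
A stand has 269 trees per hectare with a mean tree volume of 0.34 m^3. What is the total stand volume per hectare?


V_stand = 269 * 0.34 = 91.46 ≈ 91.5 m^3/ha

91.5 m^3/ha


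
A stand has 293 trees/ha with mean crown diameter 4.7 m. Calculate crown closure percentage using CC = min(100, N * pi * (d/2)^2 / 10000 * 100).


(d/2)^2 = (4.7/2)^2 = 2.35^2 = 5.5225
Crown area = 3.141593 * 5.5225 = 17.3494 m^2
N * area / 10000 * 100 = 293 * 17.3494 / 10000 * 100 = 50.8337
CC = min(100, 50.8337) = 50.8337 ≈ 50.8%

50.8%


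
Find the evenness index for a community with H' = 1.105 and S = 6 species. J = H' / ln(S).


ln(6) = 1.79176
J = H' / ln(S) = 1.105 / 1.79176 = 0.616712 ≈ 0.6167

0.6167


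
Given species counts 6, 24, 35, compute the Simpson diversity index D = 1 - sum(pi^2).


Total N = 6 + 24 + 35 = 65
Per-species terms:
  p = 6/65 = 0.092308; p^2 = 0.092308^2 = 0.008521
  p = 24/65 = 0.369231; p^2 = 0.369231^2 = 0.136332
  p = 35/65 = 0.538462; p^2 = 0.538462^2 = 0.289941
sum(p^2) = 0.008521 + 0.136332 + 0.289941 = 0.434794
D = 1 - 0.434794 = 0.565206 ≈ 0.5652

0.5652


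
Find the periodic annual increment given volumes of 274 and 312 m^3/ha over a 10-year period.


PAI = (V2 - V1) / period = (312 - 274) / 10 = 38 / 10 = 3.80 m^3/ha/yr

3.80 m^3/ha/yr


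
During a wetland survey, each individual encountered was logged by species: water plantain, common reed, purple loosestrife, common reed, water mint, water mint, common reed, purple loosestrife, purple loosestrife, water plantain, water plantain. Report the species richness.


Total individuals logged = 11
Distinct species (count of individuals): water plantain (3), common reed (3), purple loosestrife (3), water mint (2)
Species richness = number of distinct species = 4

4


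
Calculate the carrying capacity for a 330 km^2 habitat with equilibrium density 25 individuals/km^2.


K = 25 * 330 = 8250 individuals

8250 individuals


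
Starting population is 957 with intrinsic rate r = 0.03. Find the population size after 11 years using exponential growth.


r*t = 0.03 * 11 = 0.33
exp(0.33) = 1.39097
N = 957 * 1.39097 = 1331.16 ≈ 1331

1331


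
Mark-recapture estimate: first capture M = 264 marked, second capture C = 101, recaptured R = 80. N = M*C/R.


N = M * C / R = 264 * 101 / 80 = 26664 / 80 = 333.30 ≈ 333

333 individuals


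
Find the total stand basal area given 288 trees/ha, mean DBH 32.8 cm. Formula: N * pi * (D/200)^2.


(D/200)^2 = (32.8/200)^2 = 0.164^2 = 0.026896
Individual BA = 3.141593 * 0.026896 = 0.0844963 m^2
Stand BA = 288 * 0.0844963 = 24.3349 ≈ 24.33 m^2/ha

24.33 m^2/ha


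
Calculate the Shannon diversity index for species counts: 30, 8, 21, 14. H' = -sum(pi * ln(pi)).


Total N = 30 + 8 + 21 + 14 = 73
Per-species terms:
  p = 30/73 = 0.410959; ln(p) = -0.889262; p*ln(p) = 0.410959 * (-0.889262) = -0.365450
  p = 8/73 = 0.109589; ln(p) = -2.211018; p*ln(p) = 0.109589 * (-2.211018) = -0.242303
  p = 21/73 = 0.287671; ln(p) = -1.245938; p*ln(p) = 0.287671 * (-1.245938) = -0.358420
  p = 14/73 = 0.191781; ln(p) = -1.651401; p*ln(p) = 0.191781 * (-1.651401) = -0.316707
sum(p*ln(p)) = (-0.365450) + (-0.242303) + (-0.358420) + (-0.316707) = -1.282880
H' = -(-1.282880) = 1.282880 ≈ 1.2829

1.2829


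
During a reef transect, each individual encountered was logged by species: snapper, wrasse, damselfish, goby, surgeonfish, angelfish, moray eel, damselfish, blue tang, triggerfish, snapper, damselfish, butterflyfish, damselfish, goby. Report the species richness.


Total individuals logged = 15
Distinct species (count of individuals): snapper (2), wrasse (1), damselfish (4), goby (2), surgeonfish (1), angelfish (1), moray eel (1), blue tang (1), triggerfish (1), butterflyfish (1)
Species richness = number of distinct species = 10

10


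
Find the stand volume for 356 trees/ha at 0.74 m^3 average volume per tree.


V_stand = 356 * 0.74 = 263.44 ≈ 263.4 m^3/ha

263.4 m^3/ha


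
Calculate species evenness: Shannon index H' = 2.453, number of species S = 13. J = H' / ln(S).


ln(13) = 2.56495
J = H' / ln(S) = 2.453 / 2.56495 = 0.956354 ≈ 0.9564

0.9564


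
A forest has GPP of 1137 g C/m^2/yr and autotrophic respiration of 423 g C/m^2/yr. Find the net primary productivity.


NPP = GPP - Ra = 1137 - 423 = 714 g C/m^2/yr

714 g C/m^2/yr


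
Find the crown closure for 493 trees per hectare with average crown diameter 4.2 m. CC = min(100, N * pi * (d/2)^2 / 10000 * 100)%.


(d/2)^2 = (4.2/2)^2 = 2.1^2 = 4.41
Crown area = 3.141593 * 4.41 = 13.8544 m^2
N * area / 10000 * 100 = 493 * 13.8544 / 10000 * 100 = 68.3022
CC = min(100, 68.3022) = 68.3022 ≈ 68.3%

68.3%


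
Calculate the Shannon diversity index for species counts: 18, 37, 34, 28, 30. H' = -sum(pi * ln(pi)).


Total N = 18 + 37 + 34 + 28 + 30 = 147
Per-species terms:
  p = 18/147 = 0.122449; ln(p) = -2.100061; p*ln(p) = 0.122449 * (-2.100061) = -0.257150
  p = 37/147 = 0.251701; ln(p) = -1.379513; p*ln(p) = 0.251701 * (-1.379513) = -0.347225
  p = 34/147 = 0.231293; ln(p) = -1.464070; p*ln(p) = 0.231293 * (-1.464070) = -0.338629
  p = 28/147 = 0.190476; ln(p) = -1.658229; p*ln(p) = 0.190476 * (-1.658229) = -0.315853
  p = 30/147 = 0.204082; ln(p) = -1.589233; p*ln(p) = 0.204082 * (-1.589233) = -0.324334
sum(p*ln(p)) = (-0.257150) + (-0.347225) + (-0.338629) + (-0.315853) + (-0.324334) = -1.583191
H' = -(-1.583191) = 1.583191 ≈ 1.5832

1.5832


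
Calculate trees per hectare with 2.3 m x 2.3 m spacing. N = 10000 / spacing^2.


N = 10000 / 2.3^2 = 10000 / 5.29 = 1890.36 ≈ 1890 trees/ha

1890 trees/ha


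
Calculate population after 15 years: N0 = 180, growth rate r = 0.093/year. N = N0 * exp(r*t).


r*t = 0.093 * 15 = 1.395
exp(1.395) = 4.03497
N = 180 * 4.03497 = 726.295 ≈ 726

726


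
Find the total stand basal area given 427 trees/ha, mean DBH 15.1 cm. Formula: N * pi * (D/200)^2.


(D/200)^2 = (15.1/200)^2 = 0.0755^2 = 0.00570025
Individual BA = 3.141593 * 0.00570025 = 0.0179079 m^2
Stand BA = 427 * 0.0179079 = 7.64667 ≈ 7.65 m^2/ha

7.65 m^2/ha


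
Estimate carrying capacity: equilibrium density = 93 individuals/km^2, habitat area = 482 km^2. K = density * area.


K = 93 * 482 = 44826 individuals

44826 individuals


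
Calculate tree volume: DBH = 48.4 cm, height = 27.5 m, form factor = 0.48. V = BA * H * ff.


(D/200)^2 = (48.4/200)^2 = 0.242^2 = 0.058564
BA = 3.141593 * 0.058564 = 0.183984 m^2
V = 0.183984 * 27.5 * 0.48 = 2.42859 ≈ 2.429 m^3

2.429 m^3


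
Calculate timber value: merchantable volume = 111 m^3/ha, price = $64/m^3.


Value = 111 * 64 = $7104/ha

$7104/ha


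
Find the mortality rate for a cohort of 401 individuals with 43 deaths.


Mortality rate = 43 / 401 = 0.107232 ≈ 0.1072

0.1072


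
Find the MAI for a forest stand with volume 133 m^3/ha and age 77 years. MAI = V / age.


MAI = 133 / 77 = 1.7273 ≈ 1.73 m^3/ha/yr

1.73 m^3/ha/yr


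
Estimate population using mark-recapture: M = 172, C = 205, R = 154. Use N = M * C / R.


N = M * C / R = 172 * 205 / 154 = 35260 / 154 = 228.96 ≈ 229

229 individuals


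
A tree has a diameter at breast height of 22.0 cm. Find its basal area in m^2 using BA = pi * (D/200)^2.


D/200 = 22.0/200 = 0.11 m
(D/200)^2 = 0.11^2 = 0.0121
BA = 3.141593 * 0.0121 = 0.0380133 ≈ 0.0380 m^2

0.0380 m^2


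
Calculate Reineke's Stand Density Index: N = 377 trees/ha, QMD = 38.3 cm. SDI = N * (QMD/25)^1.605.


QMD/25 = 38.3/25 = 1.532
(1.532)^1.605 = exp(1.605 * ln(1.532)) = exp(1.605 * 0.426574) = exp(0.684651) = 1.98308
SDI = 377 * 1.98308 = 747.621 ≈ 748

748


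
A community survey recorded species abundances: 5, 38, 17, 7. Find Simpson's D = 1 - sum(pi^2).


Total N = 5 + 38 + 17 + 7 = 67
Per-species terms:
  p = 5/67 = 0.074627; p^2 = 0.074627^2 = 0.005569
  p = 38/67 = 0.567164; p^2 = 0.567164^2 = 0.321675
  p = 17/67 = 0.253731; p^2 = 0.253731^2 = 0.064379
  p = 7/67 = 0.104478; p^2 = 0.104478^2 = 0.010916
sum(p^2) = 0.005569 + 0.321675 + 0.064379 + 0.010916 = 0.402539
D = 1 - 0.402539 = 0.597461 ≈ 0.5975

0.5975


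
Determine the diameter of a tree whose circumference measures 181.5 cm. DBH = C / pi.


DBH = C / pi = 181.5 / 3.141593 = 57.7732 ≈ 57.77 cm

57.77 cm


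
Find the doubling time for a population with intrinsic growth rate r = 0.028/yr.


td = ln(2) / 0.028 = 0.693147 / 0.028 = 24.7553 ≈ 24.8 years

24.8 years


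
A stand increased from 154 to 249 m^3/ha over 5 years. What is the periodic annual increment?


PAI = (V2 - V1) / period = (249 - 154) / 5 = 95 / 5 = 19.00 m^3/ha/yr

19.00 m^3/ha/yr


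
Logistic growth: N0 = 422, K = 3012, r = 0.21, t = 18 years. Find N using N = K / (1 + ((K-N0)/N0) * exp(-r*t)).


(K - N0)/N0 = (3012 - 422)/422 = 2590/422 = 6.13744
r*t = 0.21 * 18 = 3.78; exp(-3.78) = 0.0228227
6.13744 * 0.0228227 = 0.140073
1 + 0.140073 = 1.14007
N = 3012 / 1.14007 = 2641.94 ≈ 2642

2642


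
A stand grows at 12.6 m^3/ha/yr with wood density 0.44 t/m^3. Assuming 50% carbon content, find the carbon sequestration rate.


C = 12.6 * 0.44 * 0.5 = 2.772 ≈ 2.77 t C/ha/yr

2.77 t C/ha/yr


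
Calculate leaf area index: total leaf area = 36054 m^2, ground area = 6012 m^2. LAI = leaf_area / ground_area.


LAI = 36054 / 6012 = 5.9970 ≈ 6.00

6.00


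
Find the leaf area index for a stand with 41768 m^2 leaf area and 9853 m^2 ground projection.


LAI = 41768 / 9853 = 4.2391 ≈ 4.24

4.24


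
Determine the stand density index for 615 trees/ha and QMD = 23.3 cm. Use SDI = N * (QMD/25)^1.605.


QMD/25 = 23.3/25 = 0.932
(0.932)^1.605 = exp(1.605 * ln(0.932)) = exp(1.605 * (-0.0704225)) = exp(-0.113028) = 0.893126
SDI = 615 * 0.893126 = 549.272 ≈ 549

549


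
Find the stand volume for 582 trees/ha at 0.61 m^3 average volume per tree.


V_stand = 582 * 0.61 = 355.02 ≈ 355.0 m^3/ha

355.0 m^3/ha


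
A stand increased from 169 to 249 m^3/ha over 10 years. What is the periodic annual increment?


PAI = (V2 - V1) / period = (249 - 169) / 10 = 80 / 10 = 8.00 m^3/ha/yr

8.00 m^3/ha/yr


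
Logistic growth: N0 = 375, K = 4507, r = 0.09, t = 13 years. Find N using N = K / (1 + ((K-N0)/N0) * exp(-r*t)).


(K - N0)/N0 = (4507 - 375)/375 = 4132/375 = 11.0187
r*t = 0.09 * 13 = 1.17; exp(-1.17) = 0.310367
11.0187 * 0.310367 = 3.41984
1 + 3.41984 = 4.41984
N = 4507 / 4.41984 = 1019.72 ≈ 1020

1020


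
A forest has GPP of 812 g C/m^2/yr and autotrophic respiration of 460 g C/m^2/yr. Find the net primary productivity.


NPP = GPP - Ra = 812 - 460 = 352 g C/m^2/yr

352 g C/m^2/yr


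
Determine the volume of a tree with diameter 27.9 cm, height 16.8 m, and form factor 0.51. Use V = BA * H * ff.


(D/200)^2 = (27.9/200)^2 = 0.1395^2 = 0.01946025
BA = 3.141593 * 0.01946025 = 0.0611362 m^2
V = 0.0611362 * 16.8 * 0.51 = 0.523815 ≈ 0.524 m^3

0.524 m^3


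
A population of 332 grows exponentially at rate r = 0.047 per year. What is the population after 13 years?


r*t = 0.047 * 13 = 0.611
exp(0.611) = 1.84227
N = 332 * 1.84227 = 611.634 ≈ 612

612


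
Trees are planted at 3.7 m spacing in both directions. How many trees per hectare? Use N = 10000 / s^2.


N = 10000 / 3.7^2 = 10000 / 13.69 = 730.460 ≈ 730 trees/ha

730 trees/ha


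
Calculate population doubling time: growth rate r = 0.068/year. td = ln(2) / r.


td = ln(2) / 0.068 = 0.693147 / 0.068 = 10.1933 ≈ 10.2 years

10.2 years


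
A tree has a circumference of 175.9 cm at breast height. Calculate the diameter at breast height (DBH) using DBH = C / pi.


DBH = C / pi = 175.9 / 3.141593 = 55.9907 ≈ 55.99 cm

55.99 cm


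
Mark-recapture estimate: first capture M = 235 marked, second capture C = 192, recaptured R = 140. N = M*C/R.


N = M * C / R = 235 * 192 / 140 = 45120 / 140 = 322.29 ≈ 322

322 individuals


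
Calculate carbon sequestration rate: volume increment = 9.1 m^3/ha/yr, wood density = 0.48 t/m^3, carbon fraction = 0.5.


C = 9.1 * 0.48 * 0.5 = 2.184 ≈ 2.18 t C/ha/yr

2.18 t C/ha/yr


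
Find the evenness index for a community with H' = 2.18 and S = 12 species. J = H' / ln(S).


ln(12) = 2.48491
J = H' / ln(S) = 2.18 / 2.48491 = 0.877295 ≈ 0.8773

0.8773


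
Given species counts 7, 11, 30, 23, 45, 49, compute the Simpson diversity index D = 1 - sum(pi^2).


Total N = 7 + 11 + 30 + 23 + 45 + 49 = 165
Per-species terms:
  p = 7/165 = 0.042424; p^2 = 0.042424^2 = 0.001800
  p = 11/165 = 0.066667; p^2 = 0.066667^2 = 0.004444
  p = 30/165 = 0.181818; p^2 = 0.181818^2 = 0.033058
  p = 23/165 = 0.139394; p^2 = 0.139394^2 = 0.019431
  p = 45/165 = 0.272727; p^2 = 0.272727^2 = 0.074380
  p = 49/165 = 0.296970; p^2 = 0.296970^2 = 0.088191
sum(p^2) = 0.001800 + 0.004444 + 0.033058 + 0.019431 + 0.074380 + 0.088191 = 0.221304
D = 1 - 0.221304 = 0.778696 ≈ 0.7787

0.7787


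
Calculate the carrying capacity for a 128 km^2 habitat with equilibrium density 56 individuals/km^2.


K = 56 * 128 = 7168 individuals

7168 individuals


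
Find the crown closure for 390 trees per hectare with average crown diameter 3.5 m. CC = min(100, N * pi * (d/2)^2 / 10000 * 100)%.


(d/2)^2 = (3.5/2)^2 = 1.75^2 = 3.0625
Crown area = 3.141593 * 3.0625 = 9.62113 m^2
N * area / 10000 * 100 = 390 * 9.62113 / 10000 * 100 = 37.5224
CC = min(100, 37.5224) = 37.5224 ≈ 37.5%

37.5%


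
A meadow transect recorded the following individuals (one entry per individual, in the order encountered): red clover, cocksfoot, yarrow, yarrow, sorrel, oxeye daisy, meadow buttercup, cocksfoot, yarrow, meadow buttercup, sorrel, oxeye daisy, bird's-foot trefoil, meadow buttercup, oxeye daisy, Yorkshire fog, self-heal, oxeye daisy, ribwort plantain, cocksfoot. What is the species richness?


Total individuals logged = 20
Distinct species (count of individuals): red clover (1), cocksfoot (3), yarrow (3), sorrel (2), oxeye daisy (4), meadow buttercup (3), bird's-foot trefoil (1), Yorkshire fog (1), self-heal (1), ribwort plantain (1)
Species richness = number of distinct species = 10

10


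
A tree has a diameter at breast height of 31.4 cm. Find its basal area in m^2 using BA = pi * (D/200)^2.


D/200 = 31.4/200 = 0.157 m
(D/200)^2 = 0.157^2 = 0.024649
BA = 3.141593 * 0.024649 = 0.0774371 ≈ 0.0774 m^2

0.0774 m^2


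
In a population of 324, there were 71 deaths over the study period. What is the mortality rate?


Mortality rate = 71 / 324 = 0.219136 ≈ 0.2191

0.2191


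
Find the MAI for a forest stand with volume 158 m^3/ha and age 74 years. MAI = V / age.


MAI = 158 / 74 = 2.1351 ≈ 2.14 m^3/ha/yr

2.14 m^3/ha/yr


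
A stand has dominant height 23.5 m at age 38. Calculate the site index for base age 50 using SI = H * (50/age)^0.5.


50/38 = 1.31579
(1.31579)^0.5 = 1.14708
SI = 23.5 * 1.14708 = 26.9564 ≈ 27.0 m

27.0 m


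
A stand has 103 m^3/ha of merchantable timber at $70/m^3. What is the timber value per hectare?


Value = 103 * 70 = $7210/ha

$7210/ha


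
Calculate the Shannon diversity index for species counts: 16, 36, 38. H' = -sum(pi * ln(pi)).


Total N = 16 + 36 + 38 = 90
Per-species terms:
  p = 16/90 = 0.177778; ln(p) = -1.727220; p*ln(p) = 0.177778 * (-1.727220) = -0.307062
  p = 36/90 = 0.400000; ln(p) = -0.916291; p*ln(p) = 0.400000 * (-0.916291) = -0.366516
  p = 38/90 = 0.422222; ln(p) = -0.862224; p*ln(p) = 0.422222 * (-0.862224) = -0.364050
sum(p*ln(p)) = (-0.307062) + (-0.366516) + (-0.364050) = -1.037628
H' = -(-1.037628) = 1.037628 ≈ 1.0376

1.0376


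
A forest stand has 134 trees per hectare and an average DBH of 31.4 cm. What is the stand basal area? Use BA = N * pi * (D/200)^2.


(D/200)^2 = (31.4/200)^2 = 0.157^2 = 0.024649
Individual BA = 3.141593 * 0.024649 = 0.0774371 m^2
Stand BA = 134 * 0.0774371 = 10.3766 ≈ 10.38 m^2/ha

10.38 m^2/ha


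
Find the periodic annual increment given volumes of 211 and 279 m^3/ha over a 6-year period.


PAI = (V2 - V1) / period = (279 - 211) / 6 = 68 / 6 = 11.3333 ≈ 11.33 m^3/ha/yr

11.33 m^3/ha/yr


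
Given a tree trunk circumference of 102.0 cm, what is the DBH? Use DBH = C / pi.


DBH = C / pi = 102.0 / 3.141593 = 32.4676 ≈ 32.47 cm

32.47 cm


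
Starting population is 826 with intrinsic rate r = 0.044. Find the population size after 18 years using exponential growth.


r*t = 0.044 * 18 = 0.792
exp(0.792) = 2.20781
N = 826 * 2.20781 = 1823.65 ≈ 1824

1824


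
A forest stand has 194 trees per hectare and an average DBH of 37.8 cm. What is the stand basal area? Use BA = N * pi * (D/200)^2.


(D/200)^2 = (37.8/200)^2 = 0.189^2 = 0.035721
Individual BA = 3.141593 * 0.035721 = 0.112221 m^2
Stand BA = 194 * 0.112221 = 21.7709 ≈ 21.77 m^2/ha

21.77 m^2/ha


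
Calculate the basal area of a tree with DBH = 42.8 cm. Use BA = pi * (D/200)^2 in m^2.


D/200 = 42.8/200 = 0.214 m
(D/200)^2 = 0.214^2 = 0.045796
BA = 3.141593 * 0.045796 = 0.143872 ≈ 0.1439 m^2

0.1439 m^2


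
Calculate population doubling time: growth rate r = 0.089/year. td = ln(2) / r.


td = ln(2) / 0.089 = 0.693147 / 0.089 = 7.78817 ≈ 7.8 years

7.8 years


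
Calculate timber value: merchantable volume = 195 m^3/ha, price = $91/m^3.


Value = 195 * 91 = $17745/ha

$17745/ha


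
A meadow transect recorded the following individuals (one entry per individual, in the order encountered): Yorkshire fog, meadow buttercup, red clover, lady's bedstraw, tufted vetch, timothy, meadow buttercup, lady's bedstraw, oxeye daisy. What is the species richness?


Total individuals logged = 9
Distinct species (count of individuals): Yorkshire fog (1), meadow buttercup (2), red clover (1), lady's bedstraw (2), tufted vetch (1), timothy (1), oxeye daisy (1)
Species richness = number of distinct species = 7

7


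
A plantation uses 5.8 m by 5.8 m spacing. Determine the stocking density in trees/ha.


N = 10000 / 5.8^2 = 10000 / 33.64 = 297.265 ≈ 297 trees/ha

297 trees/ha


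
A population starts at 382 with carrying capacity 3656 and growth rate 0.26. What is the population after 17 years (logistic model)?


(K - N0)/N0 = (3656 - 382)/382 = 3274/382 = 8.57068
r*t = 0.26 * 17 = 4.42; exp(-4.42) = 0.0120342
8.57068 * 0.0120342 = 0.103141
1 + 0.103141 = 1.10314
N = 3656 / 1.10314 = 3314.18 ≈ 3314

3314


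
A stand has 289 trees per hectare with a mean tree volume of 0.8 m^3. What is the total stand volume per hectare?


V_stand = 289 * 0.8 = 231.2 m^3/ha

231.2 m^3/ha


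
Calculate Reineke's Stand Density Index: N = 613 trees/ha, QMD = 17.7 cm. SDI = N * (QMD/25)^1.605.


QMD/25 = 17.7/25 = 0.708
(0.708)^1.605 = exp(1.605 * ln(0.708)) = exp(1.605 * (-0.345311)) = exp(-0.554224) = 0.574518
SDI = 613 * 0.574518 = 352.180 ≈ 352

352


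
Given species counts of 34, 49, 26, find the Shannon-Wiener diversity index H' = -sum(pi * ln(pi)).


Total N = 34 + 49 + 26 = 109
Per-species terms:
  p = 34/109 = 0.311927; ln(p) = -1.164986; p*ln(p) = 0.311927 * (-1.164986) = -0.363391
  p = 49/109 = 0.449541; ln(p) = -0.799528; p*ln(p) = 0.449541 * (-0.799528) = -0.359421
  p = 26/109 = 0.238532; ln(p) = -1.433252; p*ln(p) = 0.238532 * (-1.433252) = -0.341876
sum(p*ln(p)) = (-0.363391) + (-0.359421) + (-0.341876) = -1.064688
H' = -(-1.064688) = 1.064688 ≈ 1.0647

1.0647


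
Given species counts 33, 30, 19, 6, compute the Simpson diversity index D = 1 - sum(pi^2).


Total N = 33 + 30 + 19 + 6 = 88
Per-species terms:
  p = 33/88 = 0.375000; p^2 = 0.375000^2 = 0.140625
  p = 30/88 = 0.340909; p^2 = 0.340909^2 = 0.116219
  p = 19/88 = 0.215909; p^2 = 0.215909^2 = 0.046617
  p = 6/88 = 0.068182; p^2 = 0.068182^2 = 0.004649
sum(p^2) = 0.140625 + 0.116219 + 0.046617 + 0.004649 = 0.308110
D = 1 - 0.308110 = 0.691890 ≈ 0.6919

0.6919


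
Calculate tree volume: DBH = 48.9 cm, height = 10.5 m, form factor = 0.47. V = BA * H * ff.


(D/200)^2 = (48.9/200)^2 = 0.2445^2 = 0.05978025
BA = 3.141593 * 0.05978025 = 0.187805 m^2
V = 0.187805 * 10.5 * 0.47 = 0.926818 ≈ 0.927 m^3

0.927 m^3


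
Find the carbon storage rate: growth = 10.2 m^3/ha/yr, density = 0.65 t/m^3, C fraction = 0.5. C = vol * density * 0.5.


C = 10.2 * 0.65 * 0.5 = 3.315 ≈ 3.32 t C/ha/yr

3.32 t C/ha/yr


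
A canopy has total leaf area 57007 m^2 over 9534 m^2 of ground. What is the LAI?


LAI = 57007 / 9534 = 5.9793 ≈ 5.98

5.98


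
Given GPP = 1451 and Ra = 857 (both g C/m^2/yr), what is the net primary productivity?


NPP = GPP - Ra = 1451 - 857 = 594 g C/m^2/yr

594 g C/m^2/yr


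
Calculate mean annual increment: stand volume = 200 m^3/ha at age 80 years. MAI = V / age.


MAI = 200 / 80 = 2.50 m^3/ha/yr

2.50 m^3/ha/yr


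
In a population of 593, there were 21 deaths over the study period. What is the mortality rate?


Mortality rate = 21 / 593 = 0.035413 ≈ 0.0354

0.0354


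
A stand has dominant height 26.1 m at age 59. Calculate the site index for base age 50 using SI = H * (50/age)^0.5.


50/59 = 0.847458
(0.847458)^0.5 = 0.920575
SI = 26.1 * 0.920575 = 24.0270 ≈ 24.0 m

24.0 m


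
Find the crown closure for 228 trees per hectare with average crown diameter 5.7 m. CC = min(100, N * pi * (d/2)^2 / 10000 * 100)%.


(d/2)^2 = (5.7/2)^2 = 2.85^2 = 8.1225
Crown area = 3.141593 * 8.1225 = 25.5176 m^2
N * area / 10000 * 100 = 228 * 25.5176 / 10000 * 100 = 58.1801
CC = min(100, 58.1801) = 58.1801 ≈ 58.2%

58.2%


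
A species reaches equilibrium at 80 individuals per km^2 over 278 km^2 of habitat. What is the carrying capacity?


K = 80 * 278 = 22240 individuals

22240 individuals


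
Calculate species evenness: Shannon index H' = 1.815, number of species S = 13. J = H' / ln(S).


ln(13) = 2.56495
J = H' / ln(S) = 1.815 / 2.56495 = 0.707616 ≈ 0.7076

0.7076


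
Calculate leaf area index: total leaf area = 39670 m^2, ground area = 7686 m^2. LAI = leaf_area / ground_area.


LAI = 39670 / 7686 = 5.1613 ≈ 5.16

5.16


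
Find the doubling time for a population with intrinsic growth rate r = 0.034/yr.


td = ln(2) / 0.034 = 0.693147 / 0.034 = 20.3867 ≈ 20.4 years

20.4 years


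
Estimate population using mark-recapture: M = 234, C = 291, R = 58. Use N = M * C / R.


N = M * C / R = 234 * 291 / 58 = 68094 / 58 = 1174.03 ≈ 1174

1174 individuals


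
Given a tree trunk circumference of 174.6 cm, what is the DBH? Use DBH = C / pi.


DBH = C / pi = 174.6 / 3.141593 = 55.5769 ≈ 55.58 cm

55.58 cm


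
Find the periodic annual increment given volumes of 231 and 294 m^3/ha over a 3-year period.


PAI = (V2 - V1) / period = (294 - 231) / 3 = 63 / 3 = 21.00 m^3/ha/yr

21.00 m^3/ha/yr


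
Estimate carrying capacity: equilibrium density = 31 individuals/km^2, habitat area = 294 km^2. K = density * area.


K = 31 * 294 = 9114 individuals

9114 individuals


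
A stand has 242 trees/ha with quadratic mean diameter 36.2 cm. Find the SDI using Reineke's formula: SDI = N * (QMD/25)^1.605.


QMD/25 = 36.2/25 = 1.448
(1.448)^1.605 = exp(1.605 * ln(1.448)) = exp(1.605 * 0.370183) = exp(0.594144) = 1.81148
SDI = 242 * 1.81148 = 438.378 ≈ 438

438


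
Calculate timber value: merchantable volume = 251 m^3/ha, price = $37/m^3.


Value = 251 * 37 = $9287/ha

$9287/ha


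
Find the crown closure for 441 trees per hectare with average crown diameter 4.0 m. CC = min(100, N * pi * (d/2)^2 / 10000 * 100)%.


(d/2)^2 = (4.0/2)^2 = 2^2 = 4
Crown area = 3.141593 * 4 = 12.5664 m^2
N * area / 10000 * 100 = 441 * 12.5664 / 10000 * 100 = 55.4178
CC = min(100, 55.4178) = 55.4178 ≈ 55.4%

55.4%


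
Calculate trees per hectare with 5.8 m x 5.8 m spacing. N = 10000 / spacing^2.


N = 10000 / 5.8^2 = 10000 / 33.64 = 297.265 ≈ 297 trees/ha

297 trees/ha


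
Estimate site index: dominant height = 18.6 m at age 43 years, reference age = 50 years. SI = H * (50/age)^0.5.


50/43 = 1.16279
(1.16279)^0.5 = 1.07833
SI = 18.6 * 1.07833 = 20.0569 ≈ 20.1 m

20.1 m


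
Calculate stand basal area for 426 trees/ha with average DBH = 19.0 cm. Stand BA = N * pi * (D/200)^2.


(D/200)^2 = (19.0/200)^2 = 0.095^2 = 0.009025
Individual BA = 3.141593 * 0.009025 = 0.0283529 m^2
Stand BA = 426 * 0.0283529 = 12.0783 ≈ 12.08 m^2/ha

12.08 m^2/ha


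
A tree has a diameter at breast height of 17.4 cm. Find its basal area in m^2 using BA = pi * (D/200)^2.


D/200 = 17.4/200 = 0.087 m
(D/200)^2 = 0.087^2 = 0.007569
BA = 3.141593 * 0.007569 = 0.0237787 ≈ 0.0238 m^2

0.0238 m^2


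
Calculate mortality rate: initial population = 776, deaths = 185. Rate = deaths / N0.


Mortality rate = 185 / 776 = 0.238402 ≈ 0.2384

0.2384


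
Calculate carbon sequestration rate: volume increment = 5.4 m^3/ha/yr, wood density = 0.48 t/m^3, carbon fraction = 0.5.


C = 5.4 * 0.48 * 0.5 = 1.296 ≈ 1.30 t C/ha/yr

1.30 t C/ha/yr


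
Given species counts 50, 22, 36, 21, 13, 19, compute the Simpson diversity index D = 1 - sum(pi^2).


Total N = 50 + 22 + 36 + 21 + 13 + 19 = 161
Per-species terms:
  p = 50/161 = 0.310559; p^2 = 0.310559^2 = 0.096447
  p = 22/161 = 0.136646; p^2 = 0.136646^2 = 0.018672
  p = 36/161 = 0.223602; p^2 = 0.223602^2 = 0.049998
  p = 21/161 = 0.130435; p^2 = 0.130435^2 = 0.017013
  p = 13/161 = 0.080745; p^2 = 0.080745^2 = 0.006520
  p = 19/161 = 0.118012; p^2 = 0.118012^2 = 0.013927
sum(p^2) = 0.096447 + 0.018672 + 0.049998 + 0.017013 + 0.006520 + 0.013927 = 0.202577
D = 1 - 0.202577 = 0.797423 ≈ 0.7974

0.7974


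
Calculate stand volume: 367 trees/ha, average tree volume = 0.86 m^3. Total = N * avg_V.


V_stand = 367 * 0.86 = 315.62 ≈ 315.6 m^3/ha

315.6 m^3/ha


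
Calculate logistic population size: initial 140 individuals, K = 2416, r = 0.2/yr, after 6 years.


(K - N0)/N0 = (2416 - 140)/140 = 2276/140 = 16.2571
r*t = 0.2 * 6 = 1.2; exp(-1.2) = 0.301194
16.2571 * 0.301194 = 4.89654
1 + 4.89654 = 5.89654
N = 2416 / 5.89654 = 409.732 ≈ 410

410


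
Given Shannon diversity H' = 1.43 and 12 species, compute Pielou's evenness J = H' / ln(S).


ln(12) = 2.48491
J = H' / ln(S) = 1.43 / 2.48491 = 0.575474 ≈ 0.5755

0.5755


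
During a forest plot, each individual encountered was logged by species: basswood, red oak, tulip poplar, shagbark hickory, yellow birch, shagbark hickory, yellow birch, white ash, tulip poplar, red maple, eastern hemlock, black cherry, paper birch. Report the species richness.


Total individuals logged = 13
Distinct species (count of individuals): basswood (1), red oak (1), tulip poplar (2), shagbark hickory (2), yellow birch (2), white ash (1), red maple (1), eastern hemlock (1), black cherry (1), paper birch (1)
Species richness = number of distinct species = 10

10


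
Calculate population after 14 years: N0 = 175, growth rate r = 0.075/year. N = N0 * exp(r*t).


r*t = 0.075 * 14 = 1.05
exp(1.05) = 2.85765
N = 175 * 2.85765 = 500.089 ≈ 500

500


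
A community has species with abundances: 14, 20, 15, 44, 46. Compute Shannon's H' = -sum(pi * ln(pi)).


Total N = 14 + 20 + 15 + 44 + 46 = 139
Per-species terms:
  p = 14/139 = 0.100719; ln(p) = -2.295421; p*ln(p) = 0.100719 * (-2.295421) = -0.231193
  p = 20/139 = 0.143885; ln(p) = -1.938741; p*ln(p) = 0.143885 * (-1.938741) = -0.278956
  p = 15/139 = 0.107914; ln(p) = -2.226421; p*ln(p) = 0.107914 * (-2.226421) = -0.240262
  p = 44/139 = 0.316547; ln(p) = -1.150284; p*ln(p) = 0.316547 * (-1.150284) = -0.364119
  p = 46/139 = 0.330935; ln(p) = -1.105833; p*ln(p) = 0.330935 * (-1.105833) = -0.365959
sum(p*ln(p)) = (-0.231193) + (-0.278956) + (-0.240262) + (-0.364119) + (-0.365959) = -1.480489
H' = -(-1.480489) = 1.480489 ≈ 1.4805

1.4805


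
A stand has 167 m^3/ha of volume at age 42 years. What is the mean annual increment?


MAI = 167 / 42 = 3.9762 ≈ 3.98 m^3/ha/yr

3.98 m^3/ha/yr


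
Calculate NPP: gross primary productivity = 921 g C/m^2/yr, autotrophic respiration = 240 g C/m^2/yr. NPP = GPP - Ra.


NPP = GPP - Ra = 921 - 240 = 681 g C/m^2/yr

681 g C/m^2/yr
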